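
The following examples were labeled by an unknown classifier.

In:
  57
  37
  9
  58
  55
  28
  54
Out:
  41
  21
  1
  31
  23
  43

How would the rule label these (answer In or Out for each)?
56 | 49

The pattern is that an item is 'In' exactly when: digit sum ≥ 8.
56 → digit sum 5+6 = 11 → In. 49 → digit sum 4+9 = 13 → In.

In, In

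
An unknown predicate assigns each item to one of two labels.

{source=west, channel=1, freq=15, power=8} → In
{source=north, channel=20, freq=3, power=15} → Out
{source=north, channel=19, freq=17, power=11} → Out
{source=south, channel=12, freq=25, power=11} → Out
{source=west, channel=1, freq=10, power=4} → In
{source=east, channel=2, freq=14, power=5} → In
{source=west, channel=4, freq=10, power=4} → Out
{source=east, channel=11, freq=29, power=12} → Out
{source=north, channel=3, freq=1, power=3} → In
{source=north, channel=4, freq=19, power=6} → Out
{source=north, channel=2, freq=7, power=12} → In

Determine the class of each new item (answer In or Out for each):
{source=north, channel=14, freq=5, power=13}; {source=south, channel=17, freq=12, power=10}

Out, Out

The simplest hypothesis consistent with all the labels is: channel ≤ 3.
{source=north, channel=14, freq=5, power=13} → channel = 14 → Out. {source=south, channel=17, freq=12, power=10} → channel = 17 → Out.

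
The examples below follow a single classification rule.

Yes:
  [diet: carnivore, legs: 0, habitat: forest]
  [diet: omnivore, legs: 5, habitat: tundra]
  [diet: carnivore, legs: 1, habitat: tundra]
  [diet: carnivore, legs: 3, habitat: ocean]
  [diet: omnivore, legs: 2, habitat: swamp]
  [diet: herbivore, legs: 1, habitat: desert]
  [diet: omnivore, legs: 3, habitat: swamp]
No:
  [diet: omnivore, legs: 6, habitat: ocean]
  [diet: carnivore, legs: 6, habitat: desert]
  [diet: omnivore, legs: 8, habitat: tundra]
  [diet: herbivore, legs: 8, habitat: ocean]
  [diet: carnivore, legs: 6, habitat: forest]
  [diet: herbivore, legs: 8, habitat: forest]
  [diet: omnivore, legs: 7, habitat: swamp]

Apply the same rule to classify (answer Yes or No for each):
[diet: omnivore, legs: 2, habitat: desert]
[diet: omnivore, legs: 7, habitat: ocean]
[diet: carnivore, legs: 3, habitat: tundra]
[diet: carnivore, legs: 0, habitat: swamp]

The simplest hypothesis consistent with all the labels is: legs ≤ 5.

Yes, No, Yes, Yes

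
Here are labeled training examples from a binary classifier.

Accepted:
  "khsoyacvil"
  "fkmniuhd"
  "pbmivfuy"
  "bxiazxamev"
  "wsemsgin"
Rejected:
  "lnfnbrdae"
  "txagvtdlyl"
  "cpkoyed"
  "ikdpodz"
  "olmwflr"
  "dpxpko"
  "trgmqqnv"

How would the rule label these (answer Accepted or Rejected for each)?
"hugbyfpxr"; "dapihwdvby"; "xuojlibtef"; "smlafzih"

The common property of the 'Accepted' items is: even length AND contains 'i'. No 'Rejected' item has it.

Rejected, Accepted, Accepted, Accepted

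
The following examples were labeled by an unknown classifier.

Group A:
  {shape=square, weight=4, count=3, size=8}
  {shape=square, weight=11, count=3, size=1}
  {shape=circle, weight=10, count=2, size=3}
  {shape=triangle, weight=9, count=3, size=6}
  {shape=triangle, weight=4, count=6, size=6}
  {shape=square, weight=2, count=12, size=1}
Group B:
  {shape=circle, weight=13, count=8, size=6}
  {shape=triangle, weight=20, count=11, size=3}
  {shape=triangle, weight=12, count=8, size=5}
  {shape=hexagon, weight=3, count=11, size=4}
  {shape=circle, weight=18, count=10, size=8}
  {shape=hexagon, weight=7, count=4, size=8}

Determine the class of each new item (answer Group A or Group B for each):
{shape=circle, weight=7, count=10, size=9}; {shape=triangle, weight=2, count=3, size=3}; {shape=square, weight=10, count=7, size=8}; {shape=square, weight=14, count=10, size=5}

The classifier is using: shape is not hexagon AND weight ≤ 11.

Group A, Group A, Group A, Group B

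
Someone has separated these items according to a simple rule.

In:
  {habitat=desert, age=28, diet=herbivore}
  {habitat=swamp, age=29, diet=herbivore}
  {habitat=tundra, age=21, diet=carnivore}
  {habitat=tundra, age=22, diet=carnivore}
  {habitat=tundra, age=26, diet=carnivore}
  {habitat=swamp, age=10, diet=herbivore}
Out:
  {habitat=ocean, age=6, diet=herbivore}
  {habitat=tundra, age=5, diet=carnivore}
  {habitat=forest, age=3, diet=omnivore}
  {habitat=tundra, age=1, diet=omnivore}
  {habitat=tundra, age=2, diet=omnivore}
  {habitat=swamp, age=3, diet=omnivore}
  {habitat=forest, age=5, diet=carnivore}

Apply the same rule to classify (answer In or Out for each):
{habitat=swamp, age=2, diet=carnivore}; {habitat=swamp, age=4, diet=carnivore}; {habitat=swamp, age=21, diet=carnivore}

All 'In' examples share one property — age ≥ 10 — and every 'Out' example lacks it.
{habitat=swamp, age=2, diet=carnivore}: Out (age = 2). {habitat=swamp, age=4, diet=carnivore}: Out (age = 4). {habitat=swamp, age=21, diet=carnivore}: In (age = 21).

Out, Out, In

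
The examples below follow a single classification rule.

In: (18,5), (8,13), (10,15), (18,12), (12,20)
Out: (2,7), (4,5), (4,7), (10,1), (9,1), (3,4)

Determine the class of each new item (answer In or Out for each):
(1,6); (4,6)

The simplest hypothesis consistent with all the labels is: sum ≥ 21.
(1,6) → 1+6 = 7 → Out.
(4,6) → 4+6 = 10 → Out.

Out, Out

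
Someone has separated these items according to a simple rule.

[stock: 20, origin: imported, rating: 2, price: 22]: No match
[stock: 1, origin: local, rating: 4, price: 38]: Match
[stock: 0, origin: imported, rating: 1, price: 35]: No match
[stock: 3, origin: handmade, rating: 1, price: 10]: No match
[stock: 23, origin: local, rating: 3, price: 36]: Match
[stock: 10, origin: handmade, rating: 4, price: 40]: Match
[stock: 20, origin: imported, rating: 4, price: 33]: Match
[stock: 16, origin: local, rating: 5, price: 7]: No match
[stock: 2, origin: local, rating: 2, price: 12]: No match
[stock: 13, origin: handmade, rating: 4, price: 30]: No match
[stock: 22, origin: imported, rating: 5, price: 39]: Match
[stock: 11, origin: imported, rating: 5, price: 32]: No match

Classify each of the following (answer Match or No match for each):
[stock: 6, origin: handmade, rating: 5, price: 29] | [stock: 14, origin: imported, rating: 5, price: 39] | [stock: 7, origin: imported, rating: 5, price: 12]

No match, Match, No match

The pattern is that an item is 'Match' exactly when: price ≥ 33 AND stock ≥ 1.
[stock: 6, origin: handmade, rating: 5, price: 29]: price = 29, stock = 6 — doesn't match, so No match.
[stock: 14, origin: imported, rating: 5, price: 39]: price = 39, stock = 14 — qualifies, so Match.
[stock: 7, origin: imported, rating: 5, price: 12]: price = 12, stock = 7 — doesn't match, so No match.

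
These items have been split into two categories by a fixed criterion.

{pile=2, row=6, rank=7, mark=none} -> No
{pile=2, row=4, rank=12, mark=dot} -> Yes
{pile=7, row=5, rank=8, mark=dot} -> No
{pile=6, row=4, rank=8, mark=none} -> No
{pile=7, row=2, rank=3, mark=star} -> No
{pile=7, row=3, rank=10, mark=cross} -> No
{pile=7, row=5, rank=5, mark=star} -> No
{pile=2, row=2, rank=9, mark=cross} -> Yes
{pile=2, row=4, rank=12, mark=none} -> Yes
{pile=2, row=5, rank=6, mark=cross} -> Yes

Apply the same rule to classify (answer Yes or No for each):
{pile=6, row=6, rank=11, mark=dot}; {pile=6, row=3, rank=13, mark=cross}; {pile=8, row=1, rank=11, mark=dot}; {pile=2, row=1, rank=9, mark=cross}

No, No, No, Yes

The classifier is using: pile = 2 AND row ≤ 5.
{pile=6, row=6, rank=11, mark=dot} — pile = 6, row = 6, hence No. {pile=6, row=3, rank=13, mark=cross} — pile = 6, row = 3, hence No. {pile=8, row=1, rank=11, mark=dot} — pile = 8, row = 1, hence No. {pile=2, row=1, rank=9, mark=cross} — pile = 2, row = 1, hence Yes.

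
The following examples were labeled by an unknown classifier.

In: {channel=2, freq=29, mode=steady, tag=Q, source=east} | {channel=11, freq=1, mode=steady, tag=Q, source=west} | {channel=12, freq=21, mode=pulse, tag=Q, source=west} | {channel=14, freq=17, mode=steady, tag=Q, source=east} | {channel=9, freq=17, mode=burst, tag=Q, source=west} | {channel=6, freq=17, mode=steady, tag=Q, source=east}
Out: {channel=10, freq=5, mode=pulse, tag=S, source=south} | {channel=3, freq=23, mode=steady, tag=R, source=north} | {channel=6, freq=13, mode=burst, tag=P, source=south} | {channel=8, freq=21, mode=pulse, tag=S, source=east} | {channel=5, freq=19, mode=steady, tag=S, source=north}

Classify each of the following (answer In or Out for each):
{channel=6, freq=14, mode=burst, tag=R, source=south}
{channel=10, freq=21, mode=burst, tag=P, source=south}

Every 'In' example satisfies: tag is Q. None of the 'Out' examples do.

Out, Out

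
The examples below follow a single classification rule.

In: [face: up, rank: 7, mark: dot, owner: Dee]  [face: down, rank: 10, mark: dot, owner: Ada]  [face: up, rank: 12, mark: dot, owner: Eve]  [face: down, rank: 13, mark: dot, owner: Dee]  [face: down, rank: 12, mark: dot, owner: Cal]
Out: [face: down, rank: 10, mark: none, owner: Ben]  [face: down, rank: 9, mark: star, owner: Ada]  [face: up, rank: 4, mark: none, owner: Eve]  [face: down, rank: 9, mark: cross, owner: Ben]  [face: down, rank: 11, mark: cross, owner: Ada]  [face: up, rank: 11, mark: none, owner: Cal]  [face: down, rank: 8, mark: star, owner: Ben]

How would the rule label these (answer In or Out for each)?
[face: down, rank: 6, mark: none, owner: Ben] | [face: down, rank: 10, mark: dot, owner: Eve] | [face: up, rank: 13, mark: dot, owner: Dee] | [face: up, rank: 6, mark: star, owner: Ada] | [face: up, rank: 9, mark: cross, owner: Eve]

Out, In, In, Out, Out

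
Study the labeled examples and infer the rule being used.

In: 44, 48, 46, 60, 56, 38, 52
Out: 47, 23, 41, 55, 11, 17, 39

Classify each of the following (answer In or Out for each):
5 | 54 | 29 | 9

Out, In, Out, Out

The rule appears to be: even.
5 — 5 is odd, hence Out.
54 — 54 is even, hence In.
29 — 29 is odd, hence Out.
9 — 9 is odd, hence Out.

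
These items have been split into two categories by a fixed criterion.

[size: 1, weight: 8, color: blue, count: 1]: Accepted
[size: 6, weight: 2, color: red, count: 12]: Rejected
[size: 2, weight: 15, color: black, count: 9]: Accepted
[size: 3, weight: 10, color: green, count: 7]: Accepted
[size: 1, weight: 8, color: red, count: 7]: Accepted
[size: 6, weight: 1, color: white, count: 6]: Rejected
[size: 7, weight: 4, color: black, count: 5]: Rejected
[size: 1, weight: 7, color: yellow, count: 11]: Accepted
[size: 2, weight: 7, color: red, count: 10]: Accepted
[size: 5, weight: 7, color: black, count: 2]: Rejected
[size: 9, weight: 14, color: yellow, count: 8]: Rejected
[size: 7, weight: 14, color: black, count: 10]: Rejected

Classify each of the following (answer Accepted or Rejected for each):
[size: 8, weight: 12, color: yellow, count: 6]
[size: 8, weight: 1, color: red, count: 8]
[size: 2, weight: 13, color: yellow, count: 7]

Rule: size ≤ 3. This holds for each 'Accepted' example and fails for each 'Rejected' one.

Rejected, Rejected, Accepted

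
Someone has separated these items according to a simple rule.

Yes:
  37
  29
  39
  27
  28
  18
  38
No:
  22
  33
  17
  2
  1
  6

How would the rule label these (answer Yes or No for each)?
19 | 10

The common property of the 'Yes' items is: digit sum ≥ 9. No 'No' item has it.
19 — digit sum 1+9 = 10, hence Yes. 10 — digit sum 1+0 = 1, hence No.

Yes, No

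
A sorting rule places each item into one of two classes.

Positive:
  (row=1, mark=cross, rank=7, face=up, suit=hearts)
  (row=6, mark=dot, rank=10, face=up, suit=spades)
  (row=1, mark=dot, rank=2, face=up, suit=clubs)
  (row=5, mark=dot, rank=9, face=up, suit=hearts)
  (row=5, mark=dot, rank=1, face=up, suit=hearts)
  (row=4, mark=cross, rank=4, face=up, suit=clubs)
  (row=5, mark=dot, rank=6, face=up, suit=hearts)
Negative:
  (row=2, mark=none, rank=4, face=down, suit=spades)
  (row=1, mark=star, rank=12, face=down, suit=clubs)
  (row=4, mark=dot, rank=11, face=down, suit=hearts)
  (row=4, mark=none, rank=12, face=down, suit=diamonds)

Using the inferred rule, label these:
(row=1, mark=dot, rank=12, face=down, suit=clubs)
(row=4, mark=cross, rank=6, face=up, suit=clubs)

Negative, Positive

The common property of the 'Positive' items is: face is up. No 'Negative' item has it.
(row=1, mark=dot, rank=12, face=down, suit=clubs) — face is down, hence Negative.
(row=4, mark=cross, rank=6, face=up, suit=clubs) — face is up, hence Positive.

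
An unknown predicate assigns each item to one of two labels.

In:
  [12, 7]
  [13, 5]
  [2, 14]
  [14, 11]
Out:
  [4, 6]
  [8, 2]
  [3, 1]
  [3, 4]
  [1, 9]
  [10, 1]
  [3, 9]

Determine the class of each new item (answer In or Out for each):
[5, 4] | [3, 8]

The common property of the 'In' items is: sum ≥ 16. No 'Out' item has it.

Out, Out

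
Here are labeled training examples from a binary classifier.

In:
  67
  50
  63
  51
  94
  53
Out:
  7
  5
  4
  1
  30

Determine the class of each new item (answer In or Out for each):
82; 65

In, In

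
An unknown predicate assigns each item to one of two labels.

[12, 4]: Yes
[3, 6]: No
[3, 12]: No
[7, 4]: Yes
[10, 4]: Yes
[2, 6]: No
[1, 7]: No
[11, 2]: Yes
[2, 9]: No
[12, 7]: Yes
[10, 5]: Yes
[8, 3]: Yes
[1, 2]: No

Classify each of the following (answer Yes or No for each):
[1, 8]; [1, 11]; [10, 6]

No, No, Yes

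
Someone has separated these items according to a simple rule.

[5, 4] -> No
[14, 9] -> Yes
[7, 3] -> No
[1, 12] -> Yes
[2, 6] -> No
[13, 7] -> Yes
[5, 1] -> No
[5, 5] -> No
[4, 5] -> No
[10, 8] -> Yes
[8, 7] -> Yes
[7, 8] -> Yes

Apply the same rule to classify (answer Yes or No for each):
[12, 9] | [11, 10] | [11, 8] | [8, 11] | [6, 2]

Rule: sum ≥ 13. This holds for each 'Yes' example and fails for each 'No' one.
Yes: [12, 9], since 12+9 = 21.
Yes: [11, 10], since 11+10 = 21.
Yes: [11, 8], since 11+8 = 19.
Yes: [8, 11], since 8+11 = 19.
No: [6, 2], since 6+2 = 8.

Yes, Yes, Yes, Yes, No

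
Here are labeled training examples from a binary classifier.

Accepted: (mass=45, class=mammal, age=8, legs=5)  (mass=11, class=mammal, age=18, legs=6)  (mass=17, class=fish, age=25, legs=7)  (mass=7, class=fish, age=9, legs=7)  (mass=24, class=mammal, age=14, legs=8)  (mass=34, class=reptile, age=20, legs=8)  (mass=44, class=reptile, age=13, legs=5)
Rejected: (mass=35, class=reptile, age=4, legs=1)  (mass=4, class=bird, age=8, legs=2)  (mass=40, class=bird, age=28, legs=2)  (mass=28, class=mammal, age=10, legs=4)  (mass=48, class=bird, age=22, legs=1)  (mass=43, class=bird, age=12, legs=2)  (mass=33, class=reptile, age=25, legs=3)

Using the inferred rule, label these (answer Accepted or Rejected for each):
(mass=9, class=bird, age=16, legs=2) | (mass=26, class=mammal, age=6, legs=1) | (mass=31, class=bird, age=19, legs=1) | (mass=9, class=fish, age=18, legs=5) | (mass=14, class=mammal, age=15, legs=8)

The pattern is that an item is 'Accepted' exactly when: legs ≥ 5.
(mass=9, class=bird, age=16, legs=2) → legs = 2 → Rejected. (mass=26, class=mammal, age=6, legs=1) → legs = 1 → Rejected. (mass=31, class=bird, age=19, legs=1) → legs = 1 → Rejected. (mass=9, class=fish, age=18, legs=5) → legs = 5 → Accepted. (mass=14, class=mammal, age=15, legs=8) → legs = 8 → Accepted.

Rejected, Rejected, Rejected, Accepted, Accepted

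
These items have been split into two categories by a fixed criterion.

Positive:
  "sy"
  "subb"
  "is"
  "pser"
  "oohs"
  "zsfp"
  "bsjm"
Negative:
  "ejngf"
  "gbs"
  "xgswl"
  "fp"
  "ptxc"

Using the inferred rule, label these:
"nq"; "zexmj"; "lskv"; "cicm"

Negative, Negative, Positive, Negative

A rule that fits every label: even length AND contains 's' — true of each 'Positive' example, false of each 'Negative' one.
"nq": length 2, no 's' — fails this test, so Negative. "zexmj": length 5, no 's' — fails this test, so Negative. "lskv": length 4, has 's' — satisfies this, so Positive. "cicm": length 4, no 's' — fails this test, so Negative.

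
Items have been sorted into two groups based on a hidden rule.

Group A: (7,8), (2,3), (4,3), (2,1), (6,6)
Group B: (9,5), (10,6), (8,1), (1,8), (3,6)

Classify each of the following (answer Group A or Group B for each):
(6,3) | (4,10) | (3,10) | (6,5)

Group B, Group B, Group B, Group A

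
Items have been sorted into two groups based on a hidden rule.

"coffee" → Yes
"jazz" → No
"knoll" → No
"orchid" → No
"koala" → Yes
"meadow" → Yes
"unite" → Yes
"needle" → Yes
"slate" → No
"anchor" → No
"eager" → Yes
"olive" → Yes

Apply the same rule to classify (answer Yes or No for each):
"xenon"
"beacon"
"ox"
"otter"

The simplest hypothesis consistent with all the labels is: has ≥ 3 vowels.

No, Yes, No, No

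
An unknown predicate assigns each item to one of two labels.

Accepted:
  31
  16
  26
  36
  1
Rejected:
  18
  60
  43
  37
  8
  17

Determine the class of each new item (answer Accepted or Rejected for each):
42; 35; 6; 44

Rejected, Rejected, Accepted, Rejected

One predicate separates the groups cleanly: ≡ 1 (mod 5).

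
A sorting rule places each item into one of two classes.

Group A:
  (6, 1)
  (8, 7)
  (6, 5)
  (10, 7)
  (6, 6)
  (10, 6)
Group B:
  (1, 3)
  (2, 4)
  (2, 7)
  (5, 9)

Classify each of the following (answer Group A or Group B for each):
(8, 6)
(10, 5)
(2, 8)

The simplest hypothesis consistent with all the labels is: first ≥ 6.
(8, 6): Group A (first 8).
(10, 5): Group A (first 10).
(2, 8): Group B (first 2).

Group A, Group A, Group B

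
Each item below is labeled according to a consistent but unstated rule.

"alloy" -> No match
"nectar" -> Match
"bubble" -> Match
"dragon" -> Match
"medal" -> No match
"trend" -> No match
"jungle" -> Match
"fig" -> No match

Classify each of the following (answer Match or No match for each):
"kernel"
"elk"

One predicate separates the groups cleanly: even length.
Match: "kernel", since length 6.
No match: "elk", since length 3.

Match, No match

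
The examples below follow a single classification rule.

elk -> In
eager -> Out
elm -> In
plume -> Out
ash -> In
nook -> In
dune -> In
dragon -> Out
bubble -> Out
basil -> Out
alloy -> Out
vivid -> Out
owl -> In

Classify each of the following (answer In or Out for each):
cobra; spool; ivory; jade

The pattern is that an item is 'In' exactly when: length ≤ 4.
cobra — length 5, hence Out.
spool — length 5, hence Out.
ivory — length 5, hence Out.
jade — length 4, hence In.

Out, Out, Out, In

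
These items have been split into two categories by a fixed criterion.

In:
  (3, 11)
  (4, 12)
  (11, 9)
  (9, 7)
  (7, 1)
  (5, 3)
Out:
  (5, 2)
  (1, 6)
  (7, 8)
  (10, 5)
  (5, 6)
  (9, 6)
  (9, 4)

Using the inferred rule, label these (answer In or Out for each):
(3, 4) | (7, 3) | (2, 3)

Out, In, Out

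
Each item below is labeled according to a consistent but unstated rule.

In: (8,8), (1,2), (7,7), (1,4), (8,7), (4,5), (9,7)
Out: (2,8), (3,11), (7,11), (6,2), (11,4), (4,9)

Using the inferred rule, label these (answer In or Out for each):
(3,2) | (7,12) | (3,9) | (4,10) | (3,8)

The simplest hypothesis consistent with all the labels is: |first − second| ≤ 3.
In: (3,2), since |3−2| = 1. Out: (7,12), since |7−12| = 5. Out: (3,9), since |3−9| = 6. Out: (4,10), since |4−10| = 6. Out: (3,8), since |3−8| = 5.

In, Out, Out, Out, Out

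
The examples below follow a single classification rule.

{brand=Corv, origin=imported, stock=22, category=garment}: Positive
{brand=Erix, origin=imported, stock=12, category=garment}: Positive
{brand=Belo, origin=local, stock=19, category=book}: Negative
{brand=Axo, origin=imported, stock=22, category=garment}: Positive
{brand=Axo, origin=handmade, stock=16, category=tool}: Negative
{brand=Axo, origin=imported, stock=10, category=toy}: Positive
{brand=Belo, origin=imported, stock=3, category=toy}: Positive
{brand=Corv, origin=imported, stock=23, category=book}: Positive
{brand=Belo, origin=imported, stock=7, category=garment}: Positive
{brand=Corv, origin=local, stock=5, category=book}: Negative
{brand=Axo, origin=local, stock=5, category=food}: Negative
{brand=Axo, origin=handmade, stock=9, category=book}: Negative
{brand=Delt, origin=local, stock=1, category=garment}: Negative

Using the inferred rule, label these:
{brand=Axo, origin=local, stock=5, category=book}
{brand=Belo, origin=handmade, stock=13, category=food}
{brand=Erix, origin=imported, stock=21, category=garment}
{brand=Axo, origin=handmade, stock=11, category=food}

Negative, Negative, Positive, Negative

The simplest hypothesis consistent with all the labels is: origin is imported.
{brand=Axo, origin=local, stock=5, category=book}: Negative (origin is local).
{brand=Belo, origin=handmade, stock=13, category=food}: Negative (origin is handmade).
{brand=Erix, origin=imported, stock=21, category=garment}: Positive (origin is imported).
{brand=Axo, origin=handmade, stock=11, category=food}: Negative (origin is handmade).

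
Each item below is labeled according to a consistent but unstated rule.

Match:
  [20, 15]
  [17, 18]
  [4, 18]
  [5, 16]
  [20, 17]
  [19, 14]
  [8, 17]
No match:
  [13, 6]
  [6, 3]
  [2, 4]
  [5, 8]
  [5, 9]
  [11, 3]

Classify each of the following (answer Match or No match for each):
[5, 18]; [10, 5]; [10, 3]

A rule that fits every label: sum ≥ 21 — true of each 'Match' example, false of each 'No match' one.
[5, 18]: Match (5+18 = 23).
[10, 5]: No match (10+5 = 15).
[10, 3]: No match (10+3 = 13).

Match, No match, No match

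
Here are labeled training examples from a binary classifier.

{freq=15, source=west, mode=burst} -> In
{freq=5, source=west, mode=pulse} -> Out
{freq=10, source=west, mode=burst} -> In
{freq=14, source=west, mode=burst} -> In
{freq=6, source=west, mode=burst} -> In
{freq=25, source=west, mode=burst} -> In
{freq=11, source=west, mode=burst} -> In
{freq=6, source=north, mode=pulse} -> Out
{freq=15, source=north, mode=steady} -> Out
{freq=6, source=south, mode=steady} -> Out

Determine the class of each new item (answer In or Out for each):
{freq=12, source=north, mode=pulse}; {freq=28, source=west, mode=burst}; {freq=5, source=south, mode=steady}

The pattern is that an item is 'In' exactly when: mode is burst.
{freq=12, source=north, mode=pulse} → mode is pulse → Out. {freq=28, source=west, mode=burst} → mode is burst → In. {freq=5, source=south, mode=steady} → mode is steady → Out.

Out, In, Out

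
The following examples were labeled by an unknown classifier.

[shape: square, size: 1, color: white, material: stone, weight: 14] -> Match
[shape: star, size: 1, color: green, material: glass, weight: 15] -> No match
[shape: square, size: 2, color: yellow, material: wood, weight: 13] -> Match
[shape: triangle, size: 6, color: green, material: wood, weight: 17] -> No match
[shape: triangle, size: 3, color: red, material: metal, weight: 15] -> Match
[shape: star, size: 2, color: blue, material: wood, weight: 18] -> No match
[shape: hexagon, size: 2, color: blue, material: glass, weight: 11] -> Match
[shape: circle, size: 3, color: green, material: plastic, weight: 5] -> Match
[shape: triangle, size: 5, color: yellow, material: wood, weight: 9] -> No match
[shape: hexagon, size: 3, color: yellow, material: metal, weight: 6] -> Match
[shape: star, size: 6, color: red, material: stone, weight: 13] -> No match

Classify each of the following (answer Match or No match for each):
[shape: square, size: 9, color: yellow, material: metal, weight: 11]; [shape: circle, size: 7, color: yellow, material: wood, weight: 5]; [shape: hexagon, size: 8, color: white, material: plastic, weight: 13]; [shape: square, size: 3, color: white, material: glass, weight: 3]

One predicate separates the groups cleanly: shape is not star AND size ≤ 3.
[shape: square, size: 9, color: yellow, material: metal, weight: 11] → shape is square, size = 9 → No match. [shape: circle, size: 7, color: yellow, material: wood, weight: 5] → shape is circle, size = 7 → No match. [shape: hexagon, size: 8, color: white, material: plastic, weight: 13] → shape is hexagon, size = 8 → No match. [shape: square, size: 3, color: white, material: glass, weight: 3] → shape is square, size = 3 → Match.

No match, No match, No match, Match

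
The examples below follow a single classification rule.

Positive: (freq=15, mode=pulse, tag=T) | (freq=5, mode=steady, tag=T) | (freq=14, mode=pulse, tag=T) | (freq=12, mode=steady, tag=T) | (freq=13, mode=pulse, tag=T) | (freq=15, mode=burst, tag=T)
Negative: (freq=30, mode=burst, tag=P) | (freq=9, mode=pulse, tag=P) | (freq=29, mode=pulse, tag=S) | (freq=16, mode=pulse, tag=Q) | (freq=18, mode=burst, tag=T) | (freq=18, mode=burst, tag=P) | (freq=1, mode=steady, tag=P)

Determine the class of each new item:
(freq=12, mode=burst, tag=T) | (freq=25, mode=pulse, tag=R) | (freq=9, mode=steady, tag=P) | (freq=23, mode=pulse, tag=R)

A rule that fits every label: tag is T AND freq ≤ 15 — true of each 'Positive' example, false of each 'Negative' one.
(freq=12, mode=burst, tag=T): tag is T, freq = 12 — has this property, so Positive.
(freq=25, mode=pulse, tag=R): tag is R, freq = 25 — does not fit, so Negative.
(freq=9, mode=steady, tag=P): tag is P, freq = 9 — does not fit, so Negative.
(freq=23, mode=pulse, tag=R): tag is R, freq = 23 — does not fit, so Negative.

Positive, Negative, Negative, Negative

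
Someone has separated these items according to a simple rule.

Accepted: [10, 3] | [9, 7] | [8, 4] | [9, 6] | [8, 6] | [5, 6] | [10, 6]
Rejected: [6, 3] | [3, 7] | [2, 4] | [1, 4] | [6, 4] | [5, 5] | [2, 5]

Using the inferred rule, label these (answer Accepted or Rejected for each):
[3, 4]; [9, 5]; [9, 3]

The classifier is using: sum ≥ 11.

Rejected, Accepted, Accepted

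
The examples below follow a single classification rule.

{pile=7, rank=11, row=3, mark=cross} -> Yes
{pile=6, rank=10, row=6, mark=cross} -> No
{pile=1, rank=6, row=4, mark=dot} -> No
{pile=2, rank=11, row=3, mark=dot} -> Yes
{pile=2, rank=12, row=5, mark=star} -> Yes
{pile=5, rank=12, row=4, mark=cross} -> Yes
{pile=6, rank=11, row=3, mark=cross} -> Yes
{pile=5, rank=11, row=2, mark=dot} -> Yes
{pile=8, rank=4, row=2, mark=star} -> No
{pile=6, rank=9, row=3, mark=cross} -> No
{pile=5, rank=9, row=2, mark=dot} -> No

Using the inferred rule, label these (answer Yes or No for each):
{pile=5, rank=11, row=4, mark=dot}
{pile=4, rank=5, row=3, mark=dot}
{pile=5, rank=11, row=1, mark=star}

Yes, No, Yes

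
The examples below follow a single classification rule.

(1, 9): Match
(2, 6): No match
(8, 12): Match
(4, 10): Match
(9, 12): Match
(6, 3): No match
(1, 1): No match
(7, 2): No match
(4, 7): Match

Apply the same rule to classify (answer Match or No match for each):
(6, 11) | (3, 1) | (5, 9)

Match, No match, Match

Rule: sum ≥ 10. This holds for each 'Match' example and fails for each 'No match' one.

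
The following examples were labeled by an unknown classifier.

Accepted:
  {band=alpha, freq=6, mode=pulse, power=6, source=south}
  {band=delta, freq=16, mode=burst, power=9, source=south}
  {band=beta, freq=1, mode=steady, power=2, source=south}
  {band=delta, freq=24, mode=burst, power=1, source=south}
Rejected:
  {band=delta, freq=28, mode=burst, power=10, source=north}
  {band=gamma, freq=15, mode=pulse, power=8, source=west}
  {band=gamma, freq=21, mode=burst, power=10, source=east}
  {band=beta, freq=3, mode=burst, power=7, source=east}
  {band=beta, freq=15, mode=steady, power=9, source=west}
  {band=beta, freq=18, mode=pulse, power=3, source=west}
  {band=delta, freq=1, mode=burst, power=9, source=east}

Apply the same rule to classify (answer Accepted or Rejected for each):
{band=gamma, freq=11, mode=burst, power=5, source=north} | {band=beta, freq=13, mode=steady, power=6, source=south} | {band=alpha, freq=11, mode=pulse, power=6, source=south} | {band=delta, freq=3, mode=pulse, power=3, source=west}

Rejected, Accepted, Accepted, Rejected

Checking candidate rules against both groups, what survives is: source is south.
{band=gamma, freq=11, mode=burst, power=5, source=north}: Rejected (source is north). {band=beta, freq=13, mode=steady, power=6, source=south}: Accepted (source is south). {band=alpha, freq=11, mode=pulse, power=6, source=south}: Accepted (source is south). {band=delta, freq=3, mode=pulse, power=3, source=west}: Rejected (source is west).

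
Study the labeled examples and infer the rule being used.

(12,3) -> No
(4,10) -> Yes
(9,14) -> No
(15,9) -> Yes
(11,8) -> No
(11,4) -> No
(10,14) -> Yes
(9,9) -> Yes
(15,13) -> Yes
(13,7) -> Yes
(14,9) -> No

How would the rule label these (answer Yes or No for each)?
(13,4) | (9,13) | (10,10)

No, Yes, Yes

The simplest hypothesis consistent with all the labels is: sum is even.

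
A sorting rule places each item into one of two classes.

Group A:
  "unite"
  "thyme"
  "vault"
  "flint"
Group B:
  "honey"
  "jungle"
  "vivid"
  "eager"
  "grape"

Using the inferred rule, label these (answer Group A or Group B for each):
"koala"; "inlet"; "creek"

Group B, Group A, Group B

The simplest hypothesis consistent with all the labels is: contains 't'.
"koala": Group B (no 't'). "inlet": Group A (has 't'). "creek": Group B (no 't').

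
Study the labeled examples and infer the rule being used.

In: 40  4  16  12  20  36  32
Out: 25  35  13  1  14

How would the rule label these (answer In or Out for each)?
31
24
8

The simplest hypothesis consistent with all the labels is: multiple of 4.
Out: 31, since 31 = 4·7 + 3. In: 24, since 24 = 4·6. In: 8, since 8 = 4·2.

Out, In, In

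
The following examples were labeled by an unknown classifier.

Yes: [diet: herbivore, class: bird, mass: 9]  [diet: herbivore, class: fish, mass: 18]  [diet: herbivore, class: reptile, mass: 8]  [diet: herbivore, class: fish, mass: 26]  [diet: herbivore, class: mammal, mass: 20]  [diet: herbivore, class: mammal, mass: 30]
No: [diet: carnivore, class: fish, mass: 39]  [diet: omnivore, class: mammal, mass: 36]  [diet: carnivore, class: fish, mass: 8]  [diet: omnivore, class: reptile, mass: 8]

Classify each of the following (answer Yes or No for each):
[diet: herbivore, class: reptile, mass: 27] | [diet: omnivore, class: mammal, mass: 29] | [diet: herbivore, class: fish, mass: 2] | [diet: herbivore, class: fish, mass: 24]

Yes, No, Yes, Yes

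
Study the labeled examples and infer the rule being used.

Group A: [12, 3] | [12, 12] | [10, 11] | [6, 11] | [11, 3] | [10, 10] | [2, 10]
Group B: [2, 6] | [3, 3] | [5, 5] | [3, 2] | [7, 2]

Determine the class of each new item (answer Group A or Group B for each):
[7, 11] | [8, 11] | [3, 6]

Group A, Group A, Group B

The classifier is using: sum ≥ 12.
[7, 11] → 7+11 = 18 → Group A. [8, 11] → 8+11 = 19 → Group A. [3, 6] → 3+6 = 9 → Group B.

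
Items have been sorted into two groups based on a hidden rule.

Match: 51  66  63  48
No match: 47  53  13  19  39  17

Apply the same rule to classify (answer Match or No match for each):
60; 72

Match, Match

'Match' ⟺ multiple of 3 AND at least 47.
Match: 60, since 60 = 3·20, 60 ≥ 47. Match: 72, since 72 = 3·24, 72 ≥ 47.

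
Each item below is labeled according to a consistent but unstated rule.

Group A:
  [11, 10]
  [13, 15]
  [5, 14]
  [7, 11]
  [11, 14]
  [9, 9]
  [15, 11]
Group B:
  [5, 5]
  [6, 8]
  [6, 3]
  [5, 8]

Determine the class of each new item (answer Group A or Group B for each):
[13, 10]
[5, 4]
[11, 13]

One predicate separates the groups cleanly: sum ≥ 18.
[13, 10]: Group A (13+10 = 23). [5, 4]: Group B (5+4 = 9). [11, 13]: Group A (11+13 = 24).

Group A, Group B, Group A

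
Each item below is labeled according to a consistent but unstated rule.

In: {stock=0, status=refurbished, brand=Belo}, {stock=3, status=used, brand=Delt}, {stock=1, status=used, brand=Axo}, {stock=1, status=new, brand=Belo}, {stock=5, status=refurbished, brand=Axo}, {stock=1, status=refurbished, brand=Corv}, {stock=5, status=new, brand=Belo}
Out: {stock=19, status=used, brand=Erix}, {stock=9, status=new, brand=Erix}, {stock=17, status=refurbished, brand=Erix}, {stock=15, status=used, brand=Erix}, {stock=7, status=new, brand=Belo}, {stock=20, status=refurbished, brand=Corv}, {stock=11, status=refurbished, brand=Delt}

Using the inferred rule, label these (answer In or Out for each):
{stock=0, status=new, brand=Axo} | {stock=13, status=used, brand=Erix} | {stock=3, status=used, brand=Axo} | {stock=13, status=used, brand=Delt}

The common property of the 'In' items is: stock ≤ 5. No 'Out' item has it.
{stock=0, status=new, brand=Axo}: stock = 0, has this property → In.
{stock=13, status=used, brand=Erix}: stock = 13, does not satisfy this → Out.
{stock=3, status=used, brand=Axo}: stock = 3, has this property → In.
{stock=13, status=used, brand=Delt}: stock = 13, does not satisfy this → Out.

In, Out, In, Out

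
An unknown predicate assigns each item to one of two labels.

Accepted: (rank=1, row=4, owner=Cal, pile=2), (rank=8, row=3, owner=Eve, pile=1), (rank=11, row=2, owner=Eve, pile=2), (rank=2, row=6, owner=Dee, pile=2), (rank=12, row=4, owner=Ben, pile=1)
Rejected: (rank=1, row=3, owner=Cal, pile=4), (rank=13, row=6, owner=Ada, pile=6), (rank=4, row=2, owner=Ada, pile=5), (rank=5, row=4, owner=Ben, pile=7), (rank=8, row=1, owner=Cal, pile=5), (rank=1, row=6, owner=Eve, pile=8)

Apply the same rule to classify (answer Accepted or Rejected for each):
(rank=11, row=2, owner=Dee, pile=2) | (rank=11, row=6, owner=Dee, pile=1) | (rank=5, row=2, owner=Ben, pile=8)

The common property of the 'Accepted' items is: pile ≤ 2. No 'Rejected' item has it.

Accepted, Accepted, Rejected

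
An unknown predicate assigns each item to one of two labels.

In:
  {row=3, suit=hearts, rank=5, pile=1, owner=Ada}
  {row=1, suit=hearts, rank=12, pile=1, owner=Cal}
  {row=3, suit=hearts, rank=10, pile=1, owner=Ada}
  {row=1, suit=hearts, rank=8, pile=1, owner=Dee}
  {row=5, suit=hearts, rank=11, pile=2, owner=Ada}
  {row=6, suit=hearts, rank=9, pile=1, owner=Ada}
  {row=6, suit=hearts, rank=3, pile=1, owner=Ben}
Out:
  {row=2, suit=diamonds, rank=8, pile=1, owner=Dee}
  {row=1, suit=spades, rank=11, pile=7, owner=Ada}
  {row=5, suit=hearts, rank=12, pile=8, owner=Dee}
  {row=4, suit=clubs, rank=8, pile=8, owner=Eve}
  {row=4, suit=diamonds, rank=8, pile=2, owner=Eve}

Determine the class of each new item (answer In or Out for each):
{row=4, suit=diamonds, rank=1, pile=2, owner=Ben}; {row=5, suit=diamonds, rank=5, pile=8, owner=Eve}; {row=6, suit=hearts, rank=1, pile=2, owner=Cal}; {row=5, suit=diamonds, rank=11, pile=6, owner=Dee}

The pattern is that an item is 'In' exactly when: suit is hearts AND pile ≤ 2.
{row=4, suit=diamonds, rank=1, pile=2, owner=Ben}: Out (suit is diamonds, pile = 2).
{row=5, suit=diamonds, rank=5, pile=8, owner=Eve}: Out (suit is diamonds, pile = 8).
{row=6, suit=hearts, rank=1, pile=2, owner=Cal}: In (suit is hearts, pile = 2).
{row=5, suit=diamonds, rank=11, pile=6, owner=Dee}: Out (suit is diamonds, pile = 6).

Out, Out, In, Out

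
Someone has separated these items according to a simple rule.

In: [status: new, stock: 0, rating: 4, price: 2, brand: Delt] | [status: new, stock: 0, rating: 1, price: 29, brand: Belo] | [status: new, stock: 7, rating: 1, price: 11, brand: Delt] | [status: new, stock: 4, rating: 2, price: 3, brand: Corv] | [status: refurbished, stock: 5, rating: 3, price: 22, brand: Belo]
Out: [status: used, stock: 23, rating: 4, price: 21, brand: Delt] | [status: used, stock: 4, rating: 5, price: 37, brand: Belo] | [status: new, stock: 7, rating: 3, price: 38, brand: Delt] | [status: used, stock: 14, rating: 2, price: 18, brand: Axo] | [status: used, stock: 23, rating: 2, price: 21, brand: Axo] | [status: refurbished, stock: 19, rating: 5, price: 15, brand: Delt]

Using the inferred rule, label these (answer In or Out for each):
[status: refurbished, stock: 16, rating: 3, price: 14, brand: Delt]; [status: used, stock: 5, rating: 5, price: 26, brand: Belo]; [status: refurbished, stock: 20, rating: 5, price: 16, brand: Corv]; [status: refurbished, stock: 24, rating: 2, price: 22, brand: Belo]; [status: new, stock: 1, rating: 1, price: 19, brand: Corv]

One predicate separates the groups cleanly: price ≤ 29 AND stock ≤ 7.

Out, In, Out, Out, In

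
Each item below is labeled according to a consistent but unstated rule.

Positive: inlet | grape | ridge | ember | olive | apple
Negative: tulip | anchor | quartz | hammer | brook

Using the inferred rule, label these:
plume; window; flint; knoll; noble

'Positive' ⟺ odd length AND contains 'e'.
Positive: plume, since length 5, has 'e'. Negative: window, since length 6, no 'e'. Negative: flint, since length 5, no 'e'. Negative: knoll, since length 5, no 'e'. Positive: noble, since length 5, has 'e'.

Positive, Negative, Negative, Negative, Positive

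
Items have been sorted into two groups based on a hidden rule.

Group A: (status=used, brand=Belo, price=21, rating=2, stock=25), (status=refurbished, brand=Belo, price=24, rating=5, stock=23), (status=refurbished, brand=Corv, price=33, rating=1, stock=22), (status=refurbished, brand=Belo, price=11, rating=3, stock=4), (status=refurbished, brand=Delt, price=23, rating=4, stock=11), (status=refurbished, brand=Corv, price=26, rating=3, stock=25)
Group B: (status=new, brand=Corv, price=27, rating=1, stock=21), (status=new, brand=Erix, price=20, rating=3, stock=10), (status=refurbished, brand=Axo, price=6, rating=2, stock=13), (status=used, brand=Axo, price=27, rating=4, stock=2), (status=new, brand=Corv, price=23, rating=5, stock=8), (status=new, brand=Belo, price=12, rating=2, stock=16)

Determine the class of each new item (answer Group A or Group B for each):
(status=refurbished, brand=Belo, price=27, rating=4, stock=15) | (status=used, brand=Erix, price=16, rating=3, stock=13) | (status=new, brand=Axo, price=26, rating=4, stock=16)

The distinguishing property — status is not new AND brand is not Axo — holds for all the 'Group A' cases and none of the 'Group B' cases.
(status=refurbished, brand=Belo, price=27, rating=4, stock=15): status is refurbished, brand is Belo, satisfies this → Group A. (status=used, brand=Erix, price=16, rating=3, stock=13): status is used, brand is Erix, satisfies this → Group A. (status=new, brand=Axo, price=26, rating=4, stock=16): status is new, brand is Axo, fails the rule → Group B.

Group A, Group A, Group B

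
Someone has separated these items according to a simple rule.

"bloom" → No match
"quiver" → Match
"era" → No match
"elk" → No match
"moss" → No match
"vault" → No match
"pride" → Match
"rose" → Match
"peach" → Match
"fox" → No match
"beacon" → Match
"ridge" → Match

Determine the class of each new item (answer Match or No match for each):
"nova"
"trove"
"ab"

The simplest hypothesis consistent with all the labels is: length ≥ 4 AND contains 'e'.
"nova" → length 4, no 'e' → No match.
"trove" → length 5, has 'e' → Match.
"ab" → length 2, no 'e' → No match.

No match, Match, No match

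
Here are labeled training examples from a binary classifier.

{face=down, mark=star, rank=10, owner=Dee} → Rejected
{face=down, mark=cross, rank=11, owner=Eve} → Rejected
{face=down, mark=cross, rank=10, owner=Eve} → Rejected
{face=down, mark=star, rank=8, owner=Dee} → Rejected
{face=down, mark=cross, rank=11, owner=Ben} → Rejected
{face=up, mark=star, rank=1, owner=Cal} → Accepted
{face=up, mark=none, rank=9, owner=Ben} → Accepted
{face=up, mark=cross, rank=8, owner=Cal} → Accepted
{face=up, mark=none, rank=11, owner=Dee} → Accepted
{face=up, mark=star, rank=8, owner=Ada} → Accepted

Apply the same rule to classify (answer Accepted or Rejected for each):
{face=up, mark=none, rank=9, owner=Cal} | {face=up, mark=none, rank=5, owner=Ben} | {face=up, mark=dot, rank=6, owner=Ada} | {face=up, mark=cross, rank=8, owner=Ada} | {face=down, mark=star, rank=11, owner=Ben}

The rule appears to be: face is up.
{face=up, mark=none, rank=9, owner=Cal}: face is up — fits, so Accepted.
{face=up, mark=none, rank=5, owner=Ben}: face is up — fits, so Accepted.
{face=up, mark=dot, rank=6, owner=Ada}: face is up — fits, so Accepted.
{face=up, mark=cross, rank=8, owner=Ada}: face is up — fits, so Accepted.
{face=down, mark=star, rank=11, owner=Ben}: face is down — fails this test, so Rejected.

Accepted, Accepted, Accepted, Accepted, Rejected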